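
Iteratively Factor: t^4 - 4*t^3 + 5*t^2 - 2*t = (t - 1)*(t^3 - 3*t^2 + 2*t) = (t - 2)*(t - 1)*(t^2 - t) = t*(t - 2)*(t - 1)*(t - 1)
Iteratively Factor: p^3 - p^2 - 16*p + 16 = (p + 4)*(p^2 - 5*p + 4) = (p - 4)*(p + 4)*(p - 1)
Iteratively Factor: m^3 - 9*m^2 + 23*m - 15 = (m - 3)*(m^2 - 6*m + 5) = (m - 3)*(m - 1)*(m - 5)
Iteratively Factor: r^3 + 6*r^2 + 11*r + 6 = (r + 1)*(r^2 + 5*r + 6) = (r + 1)*(r + 2)*(r + 3)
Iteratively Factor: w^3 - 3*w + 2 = (w - 1)*(w^2 + w - 2) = (w - 1)^2*(w + 2)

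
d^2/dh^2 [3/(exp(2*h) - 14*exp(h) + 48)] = 6*((7 - 2*exp(h))*(exp(2*h) - 14*exp(h) + 48) + 4*(exp(h) - 7)^2*exp(h))*exp(h)/(exp(2*h) - 14*exp(h) + 48)^3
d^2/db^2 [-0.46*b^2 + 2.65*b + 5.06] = -0.920000000000000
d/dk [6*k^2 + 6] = 12*k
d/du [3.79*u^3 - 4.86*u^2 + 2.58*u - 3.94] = 11.37*u^2 - 9.72*u + 2.58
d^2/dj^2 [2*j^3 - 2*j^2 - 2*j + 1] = 12*j - 4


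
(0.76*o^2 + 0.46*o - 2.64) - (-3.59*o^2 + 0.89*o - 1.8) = 4.35*o^2 - 0.43*o - 0.84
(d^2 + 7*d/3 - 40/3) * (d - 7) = d^3 - 14*d^2/3 - 89*d/3 + 280/3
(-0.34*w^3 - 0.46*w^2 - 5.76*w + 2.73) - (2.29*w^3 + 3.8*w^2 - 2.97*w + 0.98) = -2.63*w^3 - 4.26*w^2 - 2.79*w + 1.75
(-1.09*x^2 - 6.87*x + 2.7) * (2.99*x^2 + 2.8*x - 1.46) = -3.2591*x^4 - 23.5933*x^3 - 9.5716*x^2 + 17.5902*x - 3.942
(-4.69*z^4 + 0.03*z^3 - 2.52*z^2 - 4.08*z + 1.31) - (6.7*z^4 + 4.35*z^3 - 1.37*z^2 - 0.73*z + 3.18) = -11.39*z^4 - 4.32*z^3 - 1.15*z^2 - 3.35*z - 1.87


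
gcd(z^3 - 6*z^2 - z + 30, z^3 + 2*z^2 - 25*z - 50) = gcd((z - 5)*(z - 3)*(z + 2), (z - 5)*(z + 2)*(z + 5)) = z^2 - 3*z - 10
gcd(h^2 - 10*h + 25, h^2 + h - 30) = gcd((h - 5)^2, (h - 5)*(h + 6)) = h - 5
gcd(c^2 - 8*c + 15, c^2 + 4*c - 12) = 1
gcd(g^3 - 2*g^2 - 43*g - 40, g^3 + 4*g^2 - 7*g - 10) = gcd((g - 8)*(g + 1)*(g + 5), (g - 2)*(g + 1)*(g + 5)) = g^2 + 6*g + 5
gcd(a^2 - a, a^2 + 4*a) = a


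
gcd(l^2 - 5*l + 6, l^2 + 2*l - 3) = 1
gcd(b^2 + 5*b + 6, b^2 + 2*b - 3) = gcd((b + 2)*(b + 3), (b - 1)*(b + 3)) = b + 3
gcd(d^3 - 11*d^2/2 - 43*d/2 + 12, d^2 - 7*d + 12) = 1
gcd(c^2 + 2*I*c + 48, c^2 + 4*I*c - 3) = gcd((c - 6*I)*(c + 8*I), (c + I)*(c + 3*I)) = 1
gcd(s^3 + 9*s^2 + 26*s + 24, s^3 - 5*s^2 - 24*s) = s + 3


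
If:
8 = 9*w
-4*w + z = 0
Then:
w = 8/9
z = 32/9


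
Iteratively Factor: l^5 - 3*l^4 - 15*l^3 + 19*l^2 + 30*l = (l + 3)*(l^4 - 6*l^3 + 3*l^2 + 10*l) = (l - 2)*(l + 3)*(l^3 - 4*l^2 - 5*l) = l*(l - 2)*(l + 3)*(l^2 - 4*l - 5) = l*(l - 2)*(l + 1)*(l + 3)*(l - 5)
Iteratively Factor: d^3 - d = (d - 1)*(d^2 + d) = d*(d - 1)*(d + 1)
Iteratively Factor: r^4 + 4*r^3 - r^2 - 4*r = (r)*(r^3 + 4*r^2 - r - 4) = r*(r - 1)*(r^2 + 5*r + 4) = r*(r - 1)*(r + 4)*(r + 1)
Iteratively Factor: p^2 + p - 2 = (p + 2)*(p - 1)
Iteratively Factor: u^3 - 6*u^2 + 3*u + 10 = (u - 5)*(u^2 - u - 2) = (u - 5)*(u + 1)*(u - 2)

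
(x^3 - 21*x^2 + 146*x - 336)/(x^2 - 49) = (x^2 - 14*x + 48)/(x + 7)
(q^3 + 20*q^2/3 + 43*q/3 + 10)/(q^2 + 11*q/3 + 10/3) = q + 3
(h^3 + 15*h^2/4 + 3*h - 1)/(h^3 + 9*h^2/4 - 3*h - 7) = (4*h - 1)/(4*h - 7)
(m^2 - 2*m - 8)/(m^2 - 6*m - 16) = (m - 4)/(m - 8)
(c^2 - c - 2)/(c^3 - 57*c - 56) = (c - 2)/(c^2 - c - 56)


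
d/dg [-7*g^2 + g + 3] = 1 - 14*g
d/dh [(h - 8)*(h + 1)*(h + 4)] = 3*h^2 - 6*h - 36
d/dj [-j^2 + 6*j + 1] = 6 - 2*j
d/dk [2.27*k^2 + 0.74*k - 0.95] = 4.54*k + 0.74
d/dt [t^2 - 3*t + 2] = 2*t - 3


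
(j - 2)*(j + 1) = j^2 - j - 2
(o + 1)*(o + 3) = o^2 + 4*o + 3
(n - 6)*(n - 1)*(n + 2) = n^3 - 5*n^2 - 8*n + 12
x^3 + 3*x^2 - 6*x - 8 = (x - 2)*(x + 1)*(x + 4)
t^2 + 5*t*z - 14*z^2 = (t - 2*z)*(t + 7*z)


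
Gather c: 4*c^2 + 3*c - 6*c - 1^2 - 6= 4*c^2 - 3*c - 7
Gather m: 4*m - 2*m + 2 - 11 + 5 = 2*m - 4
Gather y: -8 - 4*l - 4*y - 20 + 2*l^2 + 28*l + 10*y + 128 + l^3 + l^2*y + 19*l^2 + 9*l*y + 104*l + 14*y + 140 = l^3 + 21*l^2 + 128*l + y*(l^2 + 9*l + 20) + 240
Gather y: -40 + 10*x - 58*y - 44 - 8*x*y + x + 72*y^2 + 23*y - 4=11*x + 72*y^2 + y*(-8*x - 35) - 88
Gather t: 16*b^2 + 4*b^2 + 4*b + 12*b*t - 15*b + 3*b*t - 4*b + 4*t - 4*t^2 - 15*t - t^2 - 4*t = 20*b^2 - 15*b - 5*t^2 + t*(15*b - 15)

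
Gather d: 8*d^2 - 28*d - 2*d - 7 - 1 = 8*d^2 - 30*d - 8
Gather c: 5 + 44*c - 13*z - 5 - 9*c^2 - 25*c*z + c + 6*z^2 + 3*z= -9*c^2 + c*(45 - 25*z) + 6*z^2 - 10*z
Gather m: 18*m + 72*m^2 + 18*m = 72*m^2 + 36*m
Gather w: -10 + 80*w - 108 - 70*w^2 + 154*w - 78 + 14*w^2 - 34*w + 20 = -56*w^2 + 200*w - 176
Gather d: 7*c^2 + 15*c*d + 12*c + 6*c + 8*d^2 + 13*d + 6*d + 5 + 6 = 7*c^2 + 18*c + 8*d^2 + d*(15*c + 19) + 11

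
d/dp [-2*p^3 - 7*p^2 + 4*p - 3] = -6*p^2 - 14*p + 4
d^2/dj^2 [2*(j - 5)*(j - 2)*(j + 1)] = 12*j - 24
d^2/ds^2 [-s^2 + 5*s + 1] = -2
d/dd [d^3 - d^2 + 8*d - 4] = 3*d^2 - 2*d + 8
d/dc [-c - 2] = -1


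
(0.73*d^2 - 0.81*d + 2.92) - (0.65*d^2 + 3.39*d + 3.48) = 0.08*d^2 - 4.2*d - 0.56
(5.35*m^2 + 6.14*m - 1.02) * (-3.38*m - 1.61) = -18.083*m^3 - 29.3667*m^2 - 6.4378*m + 1.6422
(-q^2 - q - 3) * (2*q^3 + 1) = -2*q^5 - 2*q^4 - 6*q^3 - q^2 - q - 3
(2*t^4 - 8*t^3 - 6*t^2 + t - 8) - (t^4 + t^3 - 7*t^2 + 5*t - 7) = t^4 - 9*t^3 + t^2 - 4*t - 1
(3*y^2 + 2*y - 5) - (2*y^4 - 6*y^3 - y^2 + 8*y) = -2*y^4 + 6*y^3 + 4*y^2 - 6*y - 5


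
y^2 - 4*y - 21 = (y - 7)*(y + 3)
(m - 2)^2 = m^2 - 4*m + 4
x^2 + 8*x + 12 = (x + 2)*(x + 6)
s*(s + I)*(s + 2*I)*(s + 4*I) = s^4 + 7*I*s^3 - 14*s^2 - 8*I*s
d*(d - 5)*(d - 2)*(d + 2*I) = d^4 - 7*d^3 + 2*I*d^3 + 10*d^2 - 14*I*d^2 + 20*I*d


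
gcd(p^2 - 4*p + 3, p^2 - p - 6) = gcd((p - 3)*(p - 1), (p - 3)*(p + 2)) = p - 3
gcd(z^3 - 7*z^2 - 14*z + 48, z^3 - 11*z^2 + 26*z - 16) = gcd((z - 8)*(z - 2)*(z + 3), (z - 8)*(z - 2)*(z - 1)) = z^2 - 10*z + 16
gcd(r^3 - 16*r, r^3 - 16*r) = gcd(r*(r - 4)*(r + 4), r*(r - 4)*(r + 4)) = r^3 - 16*r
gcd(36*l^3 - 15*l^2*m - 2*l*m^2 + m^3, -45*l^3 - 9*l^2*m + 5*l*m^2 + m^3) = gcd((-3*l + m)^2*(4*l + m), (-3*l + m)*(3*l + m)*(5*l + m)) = 3*l - m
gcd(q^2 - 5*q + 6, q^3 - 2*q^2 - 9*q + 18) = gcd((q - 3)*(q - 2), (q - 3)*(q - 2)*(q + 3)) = q^2 - 5*q + 6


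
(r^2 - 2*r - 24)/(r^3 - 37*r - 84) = (r - 6)/(r^2 - 4*r - 21)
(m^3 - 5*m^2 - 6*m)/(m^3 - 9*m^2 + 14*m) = (m^2 - 5*m - 6)/(m^2 - 9*m + 14)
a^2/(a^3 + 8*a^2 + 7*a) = a/(a^2 + 8*a + 7)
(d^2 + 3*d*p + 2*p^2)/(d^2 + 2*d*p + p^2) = (d + 2*p)/(d + p)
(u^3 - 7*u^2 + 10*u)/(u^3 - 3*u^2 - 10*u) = (u - 2)/(u + 2)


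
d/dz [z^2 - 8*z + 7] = 2*z - 8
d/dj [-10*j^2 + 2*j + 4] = 2 - 20*j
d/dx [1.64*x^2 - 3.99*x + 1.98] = 3.28*x - 3.99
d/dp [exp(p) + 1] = exp(p)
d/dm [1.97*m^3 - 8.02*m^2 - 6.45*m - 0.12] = 5.91*m^2 - 16.04*m - 6.45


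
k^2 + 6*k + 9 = (k + 3)^2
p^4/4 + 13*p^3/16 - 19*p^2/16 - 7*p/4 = p*(p/4 + 1)*(p - 7/4)*(p + 1)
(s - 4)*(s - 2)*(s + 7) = s^3 + s^2 - 34*s + 56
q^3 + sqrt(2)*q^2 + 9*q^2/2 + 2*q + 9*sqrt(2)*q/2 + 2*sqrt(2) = (q + 1/2)*(q + 4)*(q + sqrt(2))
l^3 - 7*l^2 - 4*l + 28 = (l - 7)*(l - 2)*(l + 2)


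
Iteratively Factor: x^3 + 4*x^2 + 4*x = (x)*(x^2 + 4*x + 4) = x*(x + 2)*(x + 2)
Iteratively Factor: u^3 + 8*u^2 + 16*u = (u)*(u^2 + 8*u + 16) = u*(u + 4)*(u + 4)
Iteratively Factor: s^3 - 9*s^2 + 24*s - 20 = (s - 2)*(s^2 - 7*s + 10) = (s - 5)*(s - 2)*(s - 2)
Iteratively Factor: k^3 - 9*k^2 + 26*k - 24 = (k - 4)*(k^2 - 5*k + 6) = (k - 4)*(k - 3)*(k - 2)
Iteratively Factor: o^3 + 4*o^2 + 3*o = (o + 1)*(o^2 + 3*o) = o*(o + 1)*(o + 3)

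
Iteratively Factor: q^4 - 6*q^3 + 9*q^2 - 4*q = (q - 4)*(q^3 - 2*q^2 + q) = (q - 4)*(q - 1)*(q^2 - q) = (q - 4)*(q - 1)^2*(q)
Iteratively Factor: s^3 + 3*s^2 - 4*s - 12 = (s - 2)*(s^2 + 5*s + 6) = (s - 2)*(s + 2)*(s + 3)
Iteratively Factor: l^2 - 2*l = (l)*(l - 2)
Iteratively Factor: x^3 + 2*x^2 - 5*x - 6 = (x - 2)*(x^2 + 4*x + 3) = (x - 2)*(x + 1)*(x + 3)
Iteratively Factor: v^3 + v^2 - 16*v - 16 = (v + 1)*(v^2 - 16) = (v - 4)*(v + 1)*(v + 4)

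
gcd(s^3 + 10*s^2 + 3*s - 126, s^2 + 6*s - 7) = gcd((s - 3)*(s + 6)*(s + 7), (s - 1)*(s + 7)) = s + 7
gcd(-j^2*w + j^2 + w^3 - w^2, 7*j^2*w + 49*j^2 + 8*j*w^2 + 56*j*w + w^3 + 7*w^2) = j + w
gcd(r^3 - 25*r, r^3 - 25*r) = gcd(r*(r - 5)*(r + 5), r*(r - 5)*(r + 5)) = r^3 - 25*r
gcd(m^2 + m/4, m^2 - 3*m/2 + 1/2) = 1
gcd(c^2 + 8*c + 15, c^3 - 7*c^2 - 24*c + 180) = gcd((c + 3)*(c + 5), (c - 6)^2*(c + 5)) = c + 5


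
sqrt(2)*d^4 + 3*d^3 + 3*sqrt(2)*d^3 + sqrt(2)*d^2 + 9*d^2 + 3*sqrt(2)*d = d*(d + 3)*(d + sqrt(2))*(sqrt(2)*d + 1)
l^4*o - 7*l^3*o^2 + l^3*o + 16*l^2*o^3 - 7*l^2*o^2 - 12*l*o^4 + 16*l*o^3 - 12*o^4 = (l - 3*o)*(l - 2*o)^2*(l*o + o)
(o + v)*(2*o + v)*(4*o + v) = 8*o^3 + 14*o^2*v + 7*o*v^2 + v^3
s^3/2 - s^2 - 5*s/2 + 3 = (s/2 + 1)*(s - 3)*(s - 1)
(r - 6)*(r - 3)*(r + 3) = r^3 - 6*r^2 - 9*r + 54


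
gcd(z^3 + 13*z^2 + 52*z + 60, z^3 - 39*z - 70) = z^2 + 7*z + 10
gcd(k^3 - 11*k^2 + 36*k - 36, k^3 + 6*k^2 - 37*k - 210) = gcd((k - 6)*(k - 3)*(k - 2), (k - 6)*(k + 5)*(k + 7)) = k - 6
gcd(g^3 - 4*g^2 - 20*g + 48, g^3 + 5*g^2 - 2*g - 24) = g^2 + 2*g - 8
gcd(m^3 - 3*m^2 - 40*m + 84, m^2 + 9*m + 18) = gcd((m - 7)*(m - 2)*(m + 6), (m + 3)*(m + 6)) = m + 6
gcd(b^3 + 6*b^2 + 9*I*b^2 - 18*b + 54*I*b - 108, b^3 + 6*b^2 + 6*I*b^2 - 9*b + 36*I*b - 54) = b^2 + b*(6 + 3*I) + 18*I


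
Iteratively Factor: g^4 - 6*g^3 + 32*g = (g - 4)*(g^3 - 2*g^2 - 8*g) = g*(g - 4)*(g^2 - 2*g - 8) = g*(g - 4)^2*(g + 2)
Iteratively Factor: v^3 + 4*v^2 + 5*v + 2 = (v + 1)*(v^2 + 3*v + 2) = (v + 1)^2*(v + 2)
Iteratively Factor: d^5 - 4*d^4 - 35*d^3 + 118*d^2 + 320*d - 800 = (d + 4)*(d^4 - 8*d^3 - 3*d^2 + 130*d - 200) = (d - 5)*(d + 4)*(d^3 - 3*d^2 - 18*d + 40) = (d - 5)*(d + 4)^2*(d^2 - 7*d + 10) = (d - 5)*(d - 2)*(d + 4)^2*(d - 5)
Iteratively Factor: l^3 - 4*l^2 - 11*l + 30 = (l - 2)*(l^2 - 2*l - 15) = (l - 2)*(l + 3)*(l - 5)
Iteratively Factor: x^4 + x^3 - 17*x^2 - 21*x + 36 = (x - 1)*(x^3 + 2*x^2 - 15*x - 36) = (x - 1)*(x + 3)*(x^2 - x - 12) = (x - 1)*(x + 3)^2*(x - 4)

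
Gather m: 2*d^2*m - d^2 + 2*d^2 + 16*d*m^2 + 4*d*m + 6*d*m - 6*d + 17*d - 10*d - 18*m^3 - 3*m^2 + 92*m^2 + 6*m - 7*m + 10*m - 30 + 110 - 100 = d^2 + d - 18*m^3 + m^2*(16*d + 89) + m*(2*d^2 + 10*d + 9) - 20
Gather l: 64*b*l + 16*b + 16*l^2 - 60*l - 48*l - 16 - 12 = 16*b + 16*l^2 + l*(64*b - 108) - 28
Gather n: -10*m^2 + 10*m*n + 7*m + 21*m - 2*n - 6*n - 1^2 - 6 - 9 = -10*m^2 + 28*m + n*(10*m - 8) - 16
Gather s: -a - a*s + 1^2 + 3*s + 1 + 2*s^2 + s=-a + 2*s^2 + s*(4 - a) + 2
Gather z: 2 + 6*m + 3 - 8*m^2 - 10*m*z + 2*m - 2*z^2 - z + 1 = -8*m^2 + 8*m - 2*z^2 + z*(-10*m - 1) + 6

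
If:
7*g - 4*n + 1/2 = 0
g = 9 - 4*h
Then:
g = 4*n/7 - 1/14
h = 127/56 - n/7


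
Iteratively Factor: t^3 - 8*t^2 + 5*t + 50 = (t - 5)*(t^2 - 3*t - 10) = (t - 5)*(t + 2)*(t - 5)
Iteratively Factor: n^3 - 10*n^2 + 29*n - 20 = (n - 1)*(n^2 - 9*n + 20) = (n - 4)*(n - 1)*(n - 5)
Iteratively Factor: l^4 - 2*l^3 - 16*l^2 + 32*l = (l - 4)*(l^3 + 2*l^2 - 8*l) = l*(l - 4)*(l^2 + 2*l - 8) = l*(l - 4)*(l + 4)*(l - 2)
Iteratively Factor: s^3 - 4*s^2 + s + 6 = (s - 3)*(s^2 - s - 2) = (s - 3)*(s + 1)*(s - 2)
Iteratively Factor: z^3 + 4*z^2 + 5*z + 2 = (z + 1)*(z^2 + 3*z + 2) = (z + 1)*(z + 2)*(z + 1)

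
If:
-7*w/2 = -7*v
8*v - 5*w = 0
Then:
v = 0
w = 0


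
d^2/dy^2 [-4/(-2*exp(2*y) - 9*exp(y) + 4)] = 4*(2*(4*exp(y) + 9)^2*exp(y) - (8*exp(y) + 9)*(2*exp(2*y) + 9*exp(y) - 4))*exp(y)/(2*exp(2*y) + 9*exp(y) - 4)^3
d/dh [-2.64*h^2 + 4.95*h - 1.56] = 4.95 - 5.28*h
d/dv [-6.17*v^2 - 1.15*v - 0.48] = -12.34*v - 1.15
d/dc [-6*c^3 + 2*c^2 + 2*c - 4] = -18*c^2 + 4*c + 2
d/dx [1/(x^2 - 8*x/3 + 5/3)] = 6*(4 - 3*x)/(3*x^2 - 8*x + 5)^2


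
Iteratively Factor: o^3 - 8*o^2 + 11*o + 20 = (o - 5)*(o^2 - 3*o - 4) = (o - 5)*(o - 4)*(o + 1)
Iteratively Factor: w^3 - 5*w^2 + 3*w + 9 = (w - 3)*(w^2 - 2*w - 3) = (w - 3)^2*(w + 1)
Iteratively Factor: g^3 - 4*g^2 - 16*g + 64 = (g - 4)*(g^2 - 16) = (g - 4)*(g + 4)*(g - 4)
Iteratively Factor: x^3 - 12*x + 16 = (x - 2)*(x^2 + 2*x - 8) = (x - 2)*(x + 4)*(x - 2)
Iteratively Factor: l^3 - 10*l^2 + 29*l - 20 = (l - 5)*(l^2 - 5*l + 4) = (l - 5)*(l - 1)*(l - 4)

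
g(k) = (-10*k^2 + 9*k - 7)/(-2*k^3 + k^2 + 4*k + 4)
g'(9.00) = -0.06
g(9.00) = 0.55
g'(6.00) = -0.16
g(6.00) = 0.85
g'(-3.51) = -0.69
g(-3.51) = -1.82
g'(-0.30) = 8.59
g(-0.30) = -3.60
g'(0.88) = -1.08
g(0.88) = -0.98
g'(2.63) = -4.66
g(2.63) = 3.51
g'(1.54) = -8.58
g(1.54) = -3.22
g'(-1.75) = -4.13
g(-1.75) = -4.95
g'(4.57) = -0.34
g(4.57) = 1.18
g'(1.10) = -2.07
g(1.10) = -1.32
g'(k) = (9 - 20*k)/(-2*k^3 + k^2 + 4*k + 4) + (-10*k^2 + 9*k - 7)*(6*k^2 - 2*k - 4)/(-2*k^3 + k^2 + 4*k + 4)^2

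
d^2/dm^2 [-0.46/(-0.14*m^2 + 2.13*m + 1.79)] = (0.018032*m^2 - 0.274344*m - 0.46*(0.28*m - 2.13)*(0.56*m - 4.26) - 0.230552)/(-0.14*m^2 + 2.13*m + 1.79)^3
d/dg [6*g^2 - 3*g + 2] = 12*g - 3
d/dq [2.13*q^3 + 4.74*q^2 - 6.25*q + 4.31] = 6.39*q^2 + 9.48*q - 6.25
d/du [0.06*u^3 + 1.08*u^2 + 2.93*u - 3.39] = 0.18*u^2 + 2.16*u + 2.93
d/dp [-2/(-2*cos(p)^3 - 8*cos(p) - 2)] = (3*cos(p)^2 + 4)*sin(p)/(cos(p)^3 + 4*cos(p) + 1)^2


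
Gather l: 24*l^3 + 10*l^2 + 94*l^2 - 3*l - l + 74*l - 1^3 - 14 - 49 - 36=24*l^3 + 104*l^2 + 70*l - 100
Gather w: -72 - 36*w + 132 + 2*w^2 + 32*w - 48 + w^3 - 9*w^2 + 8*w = w^3 - 7*w^2 + 4*w + 12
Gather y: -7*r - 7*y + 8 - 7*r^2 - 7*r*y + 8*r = -7*r^2 + r + y*(-7*r - 7) + 8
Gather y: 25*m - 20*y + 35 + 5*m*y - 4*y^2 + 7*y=25*m - 4*y^2 + y*(5*m - 13) + 35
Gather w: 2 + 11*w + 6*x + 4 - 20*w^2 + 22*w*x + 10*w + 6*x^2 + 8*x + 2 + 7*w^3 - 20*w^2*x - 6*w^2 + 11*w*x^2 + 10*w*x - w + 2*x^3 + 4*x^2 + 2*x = 7*w^3 + w^2*(-20*x - 26) + w*(11*x^2 + 32*x + 20) + 2*x^3 + 10*x^2 + 16*x + 8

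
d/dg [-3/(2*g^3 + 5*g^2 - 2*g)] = 6*(3*g^2 + 5*g - 1)/(g^2*(2*g^2 + 5*g - 2)^2)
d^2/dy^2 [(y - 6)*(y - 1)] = 2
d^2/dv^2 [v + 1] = 0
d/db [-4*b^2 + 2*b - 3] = 2 - 8*b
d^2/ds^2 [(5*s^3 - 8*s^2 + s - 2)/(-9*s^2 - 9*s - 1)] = 2*(-1089*s^3 + 135*s^2 + 498*s + 161)/(729*s^6 + 2187*s^5 + 2430*s^4 + 1215*s^3 + 270*s^2 + 27*s + 1)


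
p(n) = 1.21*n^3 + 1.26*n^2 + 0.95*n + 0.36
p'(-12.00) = 493.43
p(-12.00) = -1920.48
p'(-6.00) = 116.51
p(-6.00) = -221.34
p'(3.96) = 67.85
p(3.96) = 99.02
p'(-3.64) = 39.87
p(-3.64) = -44.76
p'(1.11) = 8.22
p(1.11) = 4.62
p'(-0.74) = 1.07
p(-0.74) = -0.14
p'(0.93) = 6.43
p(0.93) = 3.31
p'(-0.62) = 0.78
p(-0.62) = -0.03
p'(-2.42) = 16.11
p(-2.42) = -11.71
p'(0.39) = 2.48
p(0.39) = 0.99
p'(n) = 3.63*n^2 + 2.52*n + 0.95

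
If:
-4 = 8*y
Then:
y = -1/2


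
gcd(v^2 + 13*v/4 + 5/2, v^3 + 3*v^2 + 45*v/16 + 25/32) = v + 5/4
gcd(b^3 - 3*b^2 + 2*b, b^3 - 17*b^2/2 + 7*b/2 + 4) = b - 1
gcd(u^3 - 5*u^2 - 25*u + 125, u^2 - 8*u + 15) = u - 5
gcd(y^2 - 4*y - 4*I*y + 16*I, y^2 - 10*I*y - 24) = y - 4*I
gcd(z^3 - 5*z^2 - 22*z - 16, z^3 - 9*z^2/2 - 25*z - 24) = z^2 - 6*z - 16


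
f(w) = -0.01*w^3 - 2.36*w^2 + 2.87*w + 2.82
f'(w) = -0.03*w^2 - 4.72*w + 2.87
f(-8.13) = -171.13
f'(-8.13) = 39.26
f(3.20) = -12.49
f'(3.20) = -12.54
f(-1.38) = -5.61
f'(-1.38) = 9.33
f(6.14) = -70.84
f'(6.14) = -27.24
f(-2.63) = -20.87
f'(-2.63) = 15.08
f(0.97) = 3.37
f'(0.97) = -1.74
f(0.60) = 3.69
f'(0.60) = 0.03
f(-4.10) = -47.93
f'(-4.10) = 21.72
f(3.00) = -10.08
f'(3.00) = -11.56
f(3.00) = -10.08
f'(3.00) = -11.56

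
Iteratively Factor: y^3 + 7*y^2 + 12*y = (y)*(y^2 + 7*y + 12) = y*(y + 4)*(y + 3)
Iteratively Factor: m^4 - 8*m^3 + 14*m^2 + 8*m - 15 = (m + 1)*(m^3 - 9*m^2 + 23*m - 15) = (m - 3)*(m + 1)*(m^2 - 6*m + 5) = (m - 3)*(m - 1)*(m + 1)*(m - 5)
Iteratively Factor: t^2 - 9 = (t + 3)*(t - 3)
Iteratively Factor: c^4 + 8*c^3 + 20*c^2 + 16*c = (c)*(c^3 + 8*c^2 + 20*c + 16) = c*(c + 4)*(c^2 + 4*c + 4) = c*(c + 2)*(c + 4)*(c + 2)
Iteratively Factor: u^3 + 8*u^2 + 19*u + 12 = (u + 4)*(u^2 + 4*u + 3) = (u + 1)*(u + 4)*(u + 3)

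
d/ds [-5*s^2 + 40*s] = 40 - 10*s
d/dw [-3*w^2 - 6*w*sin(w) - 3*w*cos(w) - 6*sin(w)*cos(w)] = 3*w*sin(w) - 6*w*cos(w) - 6*w - 6*sin(w) - 3*cos(w) - 6*cos(2*w)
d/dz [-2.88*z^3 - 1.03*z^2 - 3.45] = z*(-8.64*z - 2.06)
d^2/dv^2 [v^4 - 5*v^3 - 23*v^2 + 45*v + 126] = 12*v^2 - 30*v - 46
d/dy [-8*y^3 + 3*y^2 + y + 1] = -24*y^2 + 6*y + 1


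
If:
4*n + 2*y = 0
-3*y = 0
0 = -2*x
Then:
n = 0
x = 0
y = 0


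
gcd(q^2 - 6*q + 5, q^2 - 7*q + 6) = q - 1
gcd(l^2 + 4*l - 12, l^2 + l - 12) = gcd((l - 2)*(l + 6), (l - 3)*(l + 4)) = 1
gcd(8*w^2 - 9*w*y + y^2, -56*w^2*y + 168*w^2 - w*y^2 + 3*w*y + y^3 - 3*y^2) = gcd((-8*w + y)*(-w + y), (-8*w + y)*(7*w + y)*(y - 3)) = -8*w + y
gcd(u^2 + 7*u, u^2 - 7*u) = u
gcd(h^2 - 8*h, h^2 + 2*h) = h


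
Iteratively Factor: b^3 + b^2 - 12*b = (b - 3)*(b^2 + 4*b) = b*(b - 3)*(b + 4)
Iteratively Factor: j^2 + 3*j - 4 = (j - 1)*(j + 4)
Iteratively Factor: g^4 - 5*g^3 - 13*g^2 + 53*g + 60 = (g + 3)*(g^3 - 8*g^2 + 11*g + 20) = (g - 5)*(g + 3)*(g^2 - 3*g - 4) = (g - 5)*(g - 4)*(g + 3)*(g + 1)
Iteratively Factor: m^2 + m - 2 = (m + 2)*(m - 1)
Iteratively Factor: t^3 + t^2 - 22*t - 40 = (t + 2)*(t^2 - t - 20) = (t - 5)*(t + 2)*(t + 4)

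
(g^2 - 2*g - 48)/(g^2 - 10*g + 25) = (g^2 - 2*g - 48)/(g^2 - 10*g + 25)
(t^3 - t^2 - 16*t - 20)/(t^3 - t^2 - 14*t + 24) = (t^3 - t^2 - 16*t - 20)/(t^3 - t^2 - 14*t + 24)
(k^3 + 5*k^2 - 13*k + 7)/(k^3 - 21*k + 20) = (k^2 + 6*k - 7)/(k^2 + k - 20)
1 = 1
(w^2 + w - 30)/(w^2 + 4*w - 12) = (w - 5)/(w - 2)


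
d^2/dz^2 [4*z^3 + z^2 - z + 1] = 24*z + 2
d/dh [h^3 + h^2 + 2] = h*(3*h + 2)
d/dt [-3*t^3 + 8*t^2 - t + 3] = -9*t^2 + 16*t - 1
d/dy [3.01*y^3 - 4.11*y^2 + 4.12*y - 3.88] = 9.03*y^2 - 8.22*y + 4.12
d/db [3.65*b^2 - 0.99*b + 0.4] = 7.3*b - 0.99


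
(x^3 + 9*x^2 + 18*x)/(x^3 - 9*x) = (x + 6)/(x - 3)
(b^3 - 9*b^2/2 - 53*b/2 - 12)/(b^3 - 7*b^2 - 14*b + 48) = (b + 1/2)/(b - 2)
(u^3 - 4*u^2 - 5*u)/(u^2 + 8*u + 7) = u*(u - 5)/(u + 7)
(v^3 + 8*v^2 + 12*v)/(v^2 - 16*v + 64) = v*(v^2 + 8*v + 12)/(v^2 - 16*v + 64)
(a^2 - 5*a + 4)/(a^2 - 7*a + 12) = (a - 1)/(a - 3)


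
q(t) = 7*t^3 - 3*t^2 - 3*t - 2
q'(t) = 21*t^2 - 6*t - 3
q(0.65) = -3.30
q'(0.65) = 1.97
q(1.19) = 1.98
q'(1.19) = 19.60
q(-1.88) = -53.48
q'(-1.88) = 82.50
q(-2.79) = -169.01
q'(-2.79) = 177.21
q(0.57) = -3.39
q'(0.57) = 0.40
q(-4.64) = -751.95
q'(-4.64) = 476.96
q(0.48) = -3.36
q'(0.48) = -1.04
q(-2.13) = -76.87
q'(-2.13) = 105.05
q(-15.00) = -24257.00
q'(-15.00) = 4812.00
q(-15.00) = -24257.00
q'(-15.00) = 4812.00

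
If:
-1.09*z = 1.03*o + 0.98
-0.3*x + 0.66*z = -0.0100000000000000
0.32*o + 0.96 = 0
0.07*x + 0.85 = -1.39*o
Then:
No Solution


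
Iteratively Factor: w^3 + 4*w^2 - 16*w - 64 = (w + 4)*(w^2 - 16) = (w + 4)^2*(w - 4)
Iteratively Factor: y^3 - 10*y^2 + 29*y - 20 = (y - 5)*(y^2 - 5*y + 4) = (y - 5)*(y - 1)*(y - 4)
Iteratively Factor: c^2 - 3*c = (c)*(c - 3)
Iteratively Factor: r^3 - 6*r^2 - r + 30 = (r - 3)*(r^2 - 3*r - 10) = (r - 5)*(r - 3)*(r + 2)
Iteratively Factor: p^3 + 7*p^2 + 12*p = (p + 3)*(p^2 + 4*p) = p*(p + 3)*(p + 4)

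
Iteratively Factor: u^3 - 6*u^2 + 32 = (u - 4)*(u^2 - 2*u - 8) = (u - 4)^2*(u + 2)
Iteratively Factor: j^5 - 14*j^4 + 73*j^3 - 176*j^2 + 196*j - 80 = (j - 2)*(j^4 - 12*j^3 + 49*j^2 - 78*j + 40) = (j - 2)^2*(j^3 - 10*j^2 + 29*j - 20) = (j - 2)^2*(j - 1)*(j^2 - 9*j + 20) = (j - 4)*(j - 2)^2*(j - 1)*(j - 5)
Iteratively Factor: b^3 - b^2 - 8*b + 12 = (b - 2)*(b^2 + b - 6) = (b - 2)*(b + 3)*(b - 2)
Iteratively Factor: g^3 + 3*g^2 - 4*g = (g + 4)*(g^2 - g) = (g - 1)*(g + 4)*(g)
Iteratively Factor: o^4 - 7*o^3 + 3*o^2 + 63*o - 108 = (o - 4)*(o^3 - 3*o^2 - 9*o + 27) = (o - 4)*(o - 3)*(o^2 - 9) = (o - 4)*(o - 3)^2*(o + 3)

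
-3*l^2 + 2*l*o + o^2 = (-l + o)*(3*l + o)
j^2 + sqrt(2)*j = j*(j + sqrt(2))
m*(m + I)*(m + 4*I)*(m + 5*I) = m^4 + 10*I*m^3 - 29*m^2 - 20*I*m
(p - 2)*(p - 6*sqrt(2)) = p^2 - 6*sqrt(2)*p - 2*p + 12*sqrt(2)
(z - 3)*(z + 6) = z^2 + 3*z - 18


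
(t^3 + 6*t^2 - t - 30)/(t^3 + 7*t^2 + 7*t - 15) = (t - 2)/(t - 1)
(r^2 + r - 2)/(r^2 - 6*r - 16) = (r - 1)/(r - 8)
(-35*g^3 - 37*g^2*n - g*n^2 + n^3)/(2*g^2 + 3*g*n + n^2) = (-35*g^2 - 2*g*n + n^2)/(2*g + n)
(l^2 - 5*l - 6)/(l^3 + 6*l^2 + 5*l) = (l - 6)/(l*(l + 5))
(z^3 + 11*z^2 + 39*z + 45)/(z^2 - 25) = (z^2 + 6*z + 9)/(z - 5)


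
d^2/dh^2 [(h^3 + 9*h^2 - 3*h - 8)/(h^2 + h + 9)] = 40*(-h^3 - 12*h^2 + 15*h + 41)/(h^6 + 3*h^5 + 30*h^4 + 55*h^3 + 270*h^2 + 243*h + 729)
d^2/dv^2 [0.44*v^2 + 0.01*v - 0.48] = 0.880000000000000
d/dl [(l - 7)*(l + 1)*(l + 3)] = 3*l^2 - 6*l - 25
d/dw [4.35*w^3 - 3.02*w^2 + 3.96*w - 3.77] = 13.05*w^2 - 6.04*w + 3.96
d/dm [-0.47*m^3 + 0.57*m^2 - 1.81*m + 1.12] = -1.41*m^2 + 1.14*m - 1.81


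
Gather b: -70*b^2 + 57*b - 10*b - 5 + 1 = -70*b^2 + 47*b - 4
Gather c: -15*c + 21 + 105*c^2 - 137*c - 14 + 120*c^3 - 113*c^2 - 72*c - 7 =120*c^3 - 8*c^2 - 224*c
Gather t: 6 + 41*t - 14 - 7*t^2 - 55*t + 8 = -7*t^2 - 14*t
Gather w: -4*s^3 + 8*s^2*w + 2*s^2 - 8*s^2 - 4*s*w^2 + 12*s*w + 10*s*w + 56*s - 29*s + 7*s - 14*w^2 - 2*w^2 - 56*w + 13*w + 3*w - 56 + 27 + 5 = -4*s^3 - 6*s^2 + 34*s + w^2*(-4*s - 16) + w*(8*s^2 + 22*s - 40) - 24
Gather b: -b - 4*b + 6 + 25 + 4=35 - 5*b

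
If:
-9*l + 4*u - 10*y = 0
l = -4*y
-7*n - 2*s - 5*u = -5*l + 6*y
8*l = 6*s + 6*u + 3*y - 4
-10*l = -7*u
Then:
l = 0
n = -4/21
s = 2/3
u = 0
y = 0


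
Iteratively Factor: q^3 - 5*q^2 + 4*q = (q - 1)*(q^2 - 4*q) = q*(q - 1)*(q - 4)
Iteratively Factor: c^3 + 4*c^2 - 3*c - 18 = (c - 2)*(c^2 + 6*c + 9) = (c - 2)*(c + 3)*(c + 3)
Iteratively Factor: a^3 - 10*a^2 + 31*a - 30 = (a - 5)*(a^2 - 5*a + 6) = (a - 5)*(a - 3)*(a - 2)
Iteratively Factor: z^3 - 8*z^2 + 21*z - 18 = (z - 3)*(z^2 - 5*z + 6) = (z - 3)*(z - 2)*(z - 3)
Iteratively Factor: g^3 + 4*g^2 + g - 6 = (g + 2)*(g^2 + 2*g - 3) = (g - 1)*(g + 2)*(g + 3)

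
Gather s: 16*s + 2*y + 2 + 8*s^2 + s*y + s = 8*s^2 + s*(y + 17) + 2*y + 2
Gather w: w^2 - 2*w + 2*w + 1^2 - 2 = w^2 - 1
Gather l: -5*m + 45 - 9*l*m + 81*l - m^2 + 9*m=l*(81 - 9*m) - m^2 + 4*m + 45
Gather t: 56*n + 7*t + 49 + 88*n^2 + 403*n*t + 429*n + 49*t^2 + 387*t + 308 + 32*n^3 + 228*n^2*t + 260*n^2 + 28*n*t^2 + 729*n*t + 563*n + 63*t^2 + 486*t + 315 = 32*n^3 + 348*n^2 + 1048*n + t^2*(28*n + 112) + t*(228*n^2 + 1132*n + 880) + 672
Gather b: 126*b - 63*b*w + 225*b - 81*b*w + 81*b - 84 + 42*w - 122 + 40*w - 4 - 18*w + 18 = b*(432 - 144*w) + 64*w - 192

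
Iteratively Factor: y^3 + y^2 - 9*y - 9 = (y + 1)*(y^2 - 9) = (y + 1)*(y + 3)*(y - 3)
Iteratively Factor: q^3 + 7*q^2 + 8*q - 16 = (q + 4)*(q^2 + 3*q - 4) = (q - 1)*(q + 4)*(q + 4)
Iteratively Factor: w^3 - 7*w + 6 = (w + 3)*(w^2 - 3*w + 2) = (w - 1)*(w + 3)*(w - 2)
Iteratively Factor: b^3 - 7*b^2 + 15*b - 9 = (b - 3)*(b^2 - 4*b + 3) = (b - 3)*(b - 1)*(b - 3)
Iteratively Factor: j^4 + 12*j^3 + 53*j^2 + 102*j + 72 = (j + 3)*(j^3 + 9*j^2 + 26*j + 24) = (j + 3)*(j + 4)*(j^2 + 5*j + 6) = (j + 3)^2*(j + 4)*(j + 2)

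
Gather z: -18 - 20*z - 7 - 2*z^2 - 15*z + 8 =-2*z^2 - 35*z - 17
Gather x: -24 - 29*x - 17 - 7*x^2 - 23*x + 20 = -7*x^2 - 52*x - 21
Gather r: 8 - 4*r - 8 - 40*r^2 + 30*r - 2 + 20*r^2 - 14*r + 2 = -20*r^2 + 12*r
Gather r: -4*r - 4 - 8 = -4*r - 12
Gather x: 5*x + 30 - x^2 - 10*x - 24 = -x^2 - 5*x + 6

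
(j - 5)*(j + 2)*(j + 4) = j^3 + j^2 - 22*j - 40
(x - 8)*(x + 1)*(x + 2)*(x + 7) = x^4 + 2*x^3 - 57*x^2 - 170*x - 112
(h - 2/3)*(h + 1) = h^2 + h/3 - 2/3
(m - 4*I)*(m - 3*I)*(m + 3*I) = m^3 - 4*I*m^2 + 9*m - 36*I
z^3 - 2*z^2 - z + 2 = (z - 2)*(z - 1)*(z + 1)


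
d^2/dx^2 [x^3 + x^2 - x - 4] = 6*x + 2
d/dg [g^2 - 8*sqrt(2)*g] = 2*g - 8*sqrt(2)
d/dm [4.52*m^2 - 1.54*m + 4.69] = 9.04*m - 1.54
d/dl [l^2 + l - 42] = 2*l + 1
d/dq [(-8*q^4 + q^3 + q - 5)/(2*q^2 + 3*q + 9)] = (-32*q^5 - 70*q^4 - 282*q^3 + 25*q^2 + 20*q + 24)/(4*q^4 + 12*q^3 + 45*q^2 + 54*q + 81)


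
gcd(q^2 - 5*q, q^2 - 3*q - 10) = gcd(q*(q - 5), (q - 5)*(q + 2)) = q - 5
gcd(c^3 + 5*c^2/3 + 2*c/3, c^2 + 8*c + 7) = c + 1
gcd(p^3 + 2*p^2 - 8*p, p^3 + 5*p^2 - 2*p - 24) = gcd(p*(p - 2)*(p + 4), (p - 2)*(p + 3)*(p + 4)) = p^2 + 2*p - 8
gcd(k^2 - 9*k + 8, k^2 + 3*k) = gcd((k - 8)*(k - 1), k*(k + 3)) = 1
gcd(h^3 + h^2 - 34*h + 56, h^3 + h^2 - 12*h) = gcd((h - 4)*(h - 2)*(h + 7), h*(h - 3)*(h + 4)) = 1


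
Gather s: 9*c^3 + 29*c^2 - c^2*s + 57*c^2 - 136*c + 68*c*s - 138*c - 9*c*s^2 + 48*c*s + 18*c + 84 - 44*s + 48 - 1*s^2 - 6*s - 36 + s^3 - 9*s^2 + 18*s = 9*c^3 + 86*c^2 - 256*c + s^3 + s^2*(-9*c - 10) + s*(-c^2 + 116*c - 32) + 96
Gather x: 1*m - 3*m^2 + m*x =-3*m^2 + m*x + m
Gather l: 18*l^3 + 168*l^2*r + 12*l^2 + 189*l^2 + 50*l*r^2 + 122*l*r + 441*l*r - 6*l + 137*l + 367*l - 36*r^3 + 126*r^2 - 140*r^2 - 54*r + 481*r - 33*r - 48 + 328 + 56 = 18*l^3 + l^2*(168*r + 201) + l*(50*r^2 + 563*r + 498) - 36*r^3 - 14*r^2 + 394*r + 336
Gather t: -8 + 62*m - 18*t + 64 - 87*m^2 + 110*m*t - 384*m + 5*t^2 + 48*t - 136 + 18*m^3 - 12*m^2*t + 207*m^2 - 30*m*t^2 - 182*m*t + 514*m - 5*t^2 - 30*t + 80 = 18*m^3 + 120*m^2 - 30*m*t^2 + 192*m + t*(-12*m^2 - 72*m)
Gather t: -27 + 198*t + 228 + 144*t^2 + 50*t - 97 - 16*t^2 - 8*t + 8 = 128*t^2 + 240*t + 112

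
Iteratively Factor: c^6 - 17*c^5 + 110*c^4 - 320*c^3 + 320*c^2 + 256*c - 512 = (c - 2)*(c^5 - 15*c^4 + 80*c^3 - 160*c^2 + 256) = (c - 4)*(c - 2)*(c^4 - 11*c^3 + 36*c^2 - 16*c - 64) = (c - 4)^2*(c - 2)*(c^3 - 7*c^2 + 8*c + 16) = (c - 4)^3*(c - 2)*(c^2 - 3*c - 4) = (c - 4)^3*(c - 2)*(c + 1)*(c - 4)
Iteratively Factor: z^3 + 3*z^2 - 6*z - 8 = (z + 1)*(z^2 + 2*z - 8) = (z + 1)*(z + 4)*(z - 2)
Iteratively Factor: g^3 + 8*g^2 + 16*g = (g + 4)*(g^2 + 4*g) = g*(g + 4)*(g + 4)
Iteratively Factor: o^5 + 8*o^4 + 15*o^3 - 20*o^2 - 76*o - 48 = (o + 1)*(o^4 + 7*o^3 + 8*o^2 - 28*o - 48) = (o + 1)*(o + 2)*(o^3 + 5*o^2 - 2*o - 24) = (o + 1)*(o + 2)*(o + 3)*(o^2 + 2*o - 8) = (o - 2)*(o + 1)*(o + 2)*(o + 3)*(o + 4)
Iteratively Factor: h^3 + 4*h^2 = (h)*(h^2 + 4*h) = h*(h + 4)*(h)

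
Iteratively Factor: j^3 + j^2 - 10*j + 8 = (j + 4)*(j^2 - 3*j + 2) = (j - 2)*(j + 4)*(j - 1)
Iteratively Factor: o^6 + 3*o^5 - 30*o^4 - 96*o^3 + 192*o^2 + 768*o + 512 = (o - 4)*(o^5 + 7*o^4 - 2*o^3 - 104*o^2 - 224*o - 128) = (o - 4)*(o + 1)*(o^4 + 6*o^3 - 8*o^2 - 96*o - 128) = (o - 4)^2*(o + 1)*(o^3 + 10*o^2 + 32*o + 32) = (o - 4)^2*(o + 1)*(o + 2)*(o^2 + 8*o + 16) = (o - 4)^2*(o + 1)*(o + 2)*(o + 4)*(o + 4)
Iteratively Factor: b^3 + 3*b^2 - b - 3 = (b + 3)*(b^2 - 1) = (b + 1)*(b + 3)*(b - 1)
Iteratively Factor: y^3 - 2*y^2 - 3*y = (y)*(y^2 - 2*y - 3) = y*(y - 3)*(y + 1)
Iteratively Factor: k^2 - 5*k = (k)*(k - 5)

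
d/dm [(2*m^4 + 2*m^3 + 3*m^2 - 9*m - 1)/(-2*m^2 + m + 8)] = (-8*m^5 + 2*m^4 + 68*m^3 + 33*m^2 + 44*m - 71)/(4*m^4 - 4*m^3 - 31*m^2 + 16*m + 64)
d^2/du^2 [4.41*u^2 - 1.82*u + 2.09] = 8.82000000000000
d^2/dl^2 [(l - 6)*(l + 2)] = 2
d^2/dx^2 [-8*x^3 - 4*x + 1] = -48*x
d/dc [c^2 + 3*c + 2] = 2*c + 3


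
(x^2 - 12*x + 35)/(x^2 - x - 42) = (x - 5)/(x + 6)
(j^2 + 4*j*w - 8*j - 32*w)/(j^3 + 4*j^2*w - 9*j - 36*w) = (j - 8)/(j^2 - 9)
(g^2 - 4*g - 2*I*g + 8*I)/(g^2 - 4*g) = (g - 2*I)/g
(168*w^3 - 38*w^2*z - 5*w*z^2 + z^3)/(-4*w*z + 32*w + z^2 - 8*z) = (-42*w^2 - w*z + z^2)/(z - 8)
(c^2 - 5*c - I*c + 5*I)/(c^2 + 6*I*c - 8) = (c^2 - 5*c - I*c + 5*I)/(c^2 + 6*I*c - 8)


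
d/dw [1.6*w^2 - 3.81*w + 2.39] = 3.2*w - 3.81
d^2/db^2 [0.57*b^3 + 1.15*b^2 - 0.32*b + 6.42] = 3.42*b + 2.3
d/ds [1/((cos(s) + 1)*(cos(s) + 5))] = 2*(cos(s) + 3)*sin(s)/((cos(s) + 1)^2*(cos(s) + 5)^2)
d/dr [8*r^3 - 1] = 24*r^2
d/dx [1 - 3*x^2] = -6*x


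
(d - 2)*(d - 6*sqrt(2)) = d^2 - 6*sqrt(2)*d - 2*d + 12*sqrt(2)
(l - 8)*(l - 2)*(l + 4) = l^3 - 6*l^2 - 24*l + 64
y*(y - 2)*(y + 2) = y^3 - 4*y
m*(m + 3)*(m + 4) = m^3 + 7*m^2 + 12*m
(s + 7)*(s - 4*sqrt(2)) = s^2 - 4*sqrt(2)*s + 7*s - 28*sqrt(2)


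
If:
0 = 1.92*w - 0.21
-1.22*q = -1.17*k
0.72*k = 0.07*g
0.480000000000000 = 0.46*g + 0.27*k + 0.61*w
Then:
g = 0.85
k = 0.08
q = 0.08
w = 0.11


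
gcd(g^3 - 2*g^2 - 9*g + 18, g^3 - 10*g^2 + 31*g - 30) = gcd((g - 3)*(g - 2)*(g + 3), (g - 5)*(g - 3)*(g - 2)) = g^2 - 5*g + 6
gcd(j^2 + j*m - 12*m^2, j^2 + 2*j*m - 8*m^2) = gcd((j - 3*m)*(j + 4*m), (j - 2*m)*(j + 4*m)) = j + 4*m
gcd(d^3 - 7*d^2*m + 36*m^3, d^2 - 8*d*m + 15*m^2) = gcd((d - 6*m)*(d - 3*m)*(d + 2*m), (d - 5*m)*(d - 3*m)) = d - 3*m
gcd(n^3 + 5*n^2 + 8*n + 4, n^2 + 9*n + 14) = n + 2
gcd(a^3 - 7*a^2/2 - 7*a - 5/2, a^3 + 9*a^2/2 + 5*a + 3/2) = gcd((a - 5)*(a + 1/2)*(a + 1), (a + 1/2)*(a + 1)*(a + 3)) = a^2 + 3*a/2 + 1/2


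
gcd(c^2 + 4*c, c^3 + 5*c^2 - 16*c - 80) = c + 4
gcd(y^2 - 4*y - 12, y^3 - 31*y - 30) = y - 6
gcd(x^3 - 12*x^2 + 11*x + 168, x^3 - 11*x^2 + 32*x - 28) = x - 7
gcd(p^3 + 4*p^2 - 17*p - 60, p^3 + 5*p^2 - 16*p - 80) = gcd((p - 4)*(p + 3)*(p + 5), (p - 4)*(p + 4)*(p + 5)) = p^2 + p - 20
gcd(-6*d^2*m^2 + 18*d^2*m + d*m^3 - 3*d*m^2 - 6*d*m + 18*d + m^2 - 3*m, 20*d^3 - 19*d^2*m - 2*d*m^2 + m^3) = 1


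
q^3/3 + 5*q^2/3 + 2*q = q*(q/3 + 1)*(q + 2)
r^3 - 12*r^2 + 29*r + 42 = (r - 7)*(r - 6)*(r + 1)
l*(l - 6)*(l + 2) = l^3 - 4*l^2 - 12*l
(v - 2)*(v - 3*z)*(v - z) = v^3 - 4*v^2*z - 2*v^2 + 3*v*z^2 + 8*v*z - 6*z^2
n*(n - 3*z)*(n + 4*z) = n^3 + n^2*z - 12*n*z^2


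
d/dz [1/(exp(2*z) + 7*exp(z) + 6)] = (-2*exp(z) - 7)*exp(z)/(exp(2*z) + 7*exp(z) + 6)^2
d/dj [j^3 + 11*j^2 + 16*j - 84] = 3*j^2 + 22*j + 16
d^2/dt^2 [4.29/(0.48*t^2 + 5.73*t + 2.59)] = (-1.976832*t^2 - 23.598432*t + 4.29*(0.96*t + 5.73)*(1.92*t + 11.46) - 10.666656)/(0.48*t^2 + 5.73*t + 2.59)^3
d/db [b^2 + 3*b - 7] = 2*b + 3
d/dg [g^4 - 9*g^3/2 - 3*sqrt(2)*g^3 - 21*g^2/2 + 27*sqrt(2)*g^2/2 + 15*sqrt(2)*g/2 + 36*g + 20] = 4*g^3 - 27*g^2/2 - 9*sqrt(2)*g^2 - 21*g + 27*sqrt(2)*g + 15*sqrt(2)/2 + 36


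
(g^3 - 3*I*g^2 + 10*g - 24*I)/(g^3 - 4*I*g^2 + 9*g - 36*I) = (g - 2*I)/(g - 3*I)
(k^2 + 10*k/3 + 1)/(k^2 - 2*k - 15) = (k + 1/3)/(k - 5)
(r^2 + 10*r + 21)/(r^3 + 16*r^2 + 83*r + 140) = (r + 3)/(r^2 + 9*r + 20)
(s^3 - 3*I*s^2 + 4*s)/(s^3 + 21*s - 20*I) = s*(s + I)/(s^2 + 4*I*s + 5)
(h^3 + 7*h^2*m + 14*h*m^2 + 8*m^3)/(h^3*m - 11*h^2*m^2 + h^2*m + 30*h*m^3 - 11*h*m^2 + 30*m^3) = (h^3 + 7*h^2*m + 14*h*m^2 + 8*m^3)/(m*(h^3 - 11*h^2*m + h^2 + 30*h*m^2 - 11*h*m + 30*m^2))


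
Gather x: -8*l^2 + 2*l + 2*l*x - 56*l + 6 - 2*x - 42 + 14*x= -8*l^2 - 54*l + x*(2*l + 12) - 36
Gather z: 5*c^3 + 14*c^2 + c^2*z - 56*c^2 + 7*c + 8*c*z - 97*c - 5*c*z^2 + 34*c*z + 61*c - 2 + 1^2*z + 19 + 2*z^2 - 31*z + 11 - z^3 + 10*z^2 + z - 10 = 5*c^3 - 42*c^2 - 29*c - z^3 + z^2*(12 - 5*c) + z*(c^2 + 42*c - 29) + 18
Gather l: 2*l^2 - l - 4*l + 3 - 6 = 2*l^2 - 5*l - 3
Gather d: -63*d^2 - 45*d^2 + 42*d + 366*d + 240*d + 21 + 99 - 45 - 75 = -108*d^2 + 648*d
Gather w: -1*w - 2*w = -3*w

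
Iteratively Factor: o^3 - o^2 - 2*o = (o - 2)*(o^2 + o) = (o - 2)*(o + 1)*(o)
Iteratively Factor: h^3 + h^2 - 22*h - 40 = (h - 5)*(h^2 + 6*h + 8) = (h - 5)*(h + 2)*(h + 4)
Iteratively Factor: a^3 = (a)*(a^2) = a^2*(a)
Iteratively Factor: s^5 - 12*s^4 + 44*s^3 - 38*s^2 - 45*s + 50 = (s - 5)*(s^4 - 7*s^3 + 9*s^2 + 7*s - 10) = (s - 5)^2*(s^3 - 2*s^2 - s + 2) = (s - 5)^2*(s - 1)*(s^2 - s - 2) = (s - 5)^2*(s - 1)*(s + 1)*(s - 2)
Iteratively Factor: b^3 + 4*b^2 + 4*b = (b + 2)*(b^2 + 2*b) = (b + 2)^2*(b)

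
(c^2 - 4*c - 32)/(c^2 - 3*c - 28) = (c - 8)/(c - 7)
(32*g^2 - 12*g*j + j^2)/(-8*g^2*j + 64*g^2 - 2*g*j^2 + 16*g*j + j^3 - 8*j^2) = (-8*g + j)/(2*g*j - 16*g + j^2 - 8*j)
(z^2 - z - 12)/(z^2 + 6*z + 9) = (z - 4)/(z + 3)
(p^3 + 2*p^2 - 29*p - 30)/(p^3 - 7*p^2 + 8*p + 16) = (p^2 + p - 30)/(p^2 - 8*p + 16)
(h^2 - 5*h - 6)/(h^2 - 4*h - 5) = (h - 6)/(h - 5)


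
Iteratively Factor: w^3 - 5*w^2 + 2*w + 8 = (w - 2)*(w^2 - 3*w - 4) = (w - 2)*(w + 1)*(w - 4)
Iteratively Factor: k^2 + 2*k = (k)*(k + 2)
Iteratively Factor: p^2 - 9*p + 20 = (p - 5)*(p - 4)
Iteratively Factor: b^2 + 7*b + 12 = (b + 4)*(b + 3)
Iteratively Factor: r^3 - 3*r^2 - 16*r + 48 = (r - 3)*(r^2 - 16) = (r - 3)*(r + 4)*(r - 4)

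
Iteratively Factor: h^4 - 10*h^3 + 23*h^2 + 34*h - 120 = (h - 5)*(h^3 - 5*h^2 - 2*h + 24) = (h - 5)*(h - 3)*(h^2 - 2*h - 8) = (h - 5)*(h - 4)*(h - 3)*(h + 2)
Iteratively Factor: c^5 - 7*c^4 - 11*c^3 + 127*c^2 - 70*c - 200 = (c - 5)*(c^4 - 2*c^3 - 21*c^2 + 22*c + 40) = (c - 5)^2*(c^3 + 3*c^2 - 6*c - 8) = (c - 5)^2*(c + 4)*(c^2 - c - 2) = (c - 5)^2*(c + 1)*(c + 4)*(c - 2)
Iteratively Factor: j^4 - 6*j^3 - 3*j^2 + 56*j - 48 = (j - 4)*(j^3 - 2*j^2 - 11*j + 12) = (j - 4)*(j + 3)*(j^2 - 5*j + 4) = (j - 4)*(j - 1)*(j + 3)*(j - 4)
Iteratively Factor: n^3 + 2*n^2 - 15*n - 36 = (n - 4)*(n^2 + 6*n + 9) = (n - 4)*(n + 3)*(n + 3)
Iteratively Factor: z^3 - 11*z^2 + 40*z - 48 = (z - 3)*(z^2 - 8*z + 16) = (z - 4)*(z - 3)*(z - 4)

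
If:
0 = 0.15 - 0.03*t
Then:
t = 5.00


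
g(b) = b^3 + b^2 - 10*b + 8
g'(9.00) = 251.00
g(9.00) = 728.00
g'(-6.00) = 86.00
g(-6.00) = -112.00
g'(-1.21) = -8.03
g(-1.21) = 19.79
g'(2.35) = 11.27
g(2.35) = 3.00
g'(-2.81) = 8.07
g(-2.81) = 21.81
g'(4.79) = 68.41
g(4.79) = 92.95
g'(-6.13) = 90.47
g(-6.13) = -123.47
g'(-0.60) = -10.12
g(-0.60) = 14.14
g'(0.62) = -7.61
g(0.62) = 2.42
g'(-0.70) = -9.93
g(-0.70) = 15.15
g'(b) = 3*b^2 + 2*b - 10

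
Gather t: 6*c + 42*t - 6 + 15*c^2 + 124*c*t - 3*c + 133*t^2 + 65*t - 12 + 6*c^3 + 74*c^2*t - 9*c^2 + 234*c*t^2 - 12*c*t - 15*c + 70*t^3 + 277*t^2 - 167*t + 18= 6*c^3 + 6*c^2 - 12*c + 70*t^3 + t^2*(234*c + 410) + t*(74*c^2 + 112*c - 60)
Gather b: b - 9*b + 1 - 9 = -8*b - 8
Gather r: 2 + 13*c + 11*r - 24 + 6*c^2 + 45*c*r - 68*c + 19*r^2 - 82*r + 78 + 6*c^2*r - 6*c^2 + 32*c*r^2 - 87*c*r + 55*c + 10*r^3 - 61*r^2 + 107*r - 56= 10*r^3 + r^2*(32*c - 42) + r*(6*c^2 - 42*c + 36)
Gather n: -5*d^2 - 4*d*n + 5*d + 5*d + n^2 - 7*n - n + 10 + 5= -5*d^2 + 10*d + n^2 + n*(-4*d - 8) + 15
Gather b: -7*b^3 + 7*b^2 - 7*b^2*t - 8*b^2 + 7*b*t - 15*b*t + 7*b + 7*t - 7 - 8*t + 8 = -7*b^3 + b^2*(-7*t - 1) + b*(7 - 8*t) - t + 1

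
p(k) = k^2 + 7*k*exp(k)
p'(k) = 7*k*exp(k) + 2*k + 7*exp(k)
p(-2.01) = 2.15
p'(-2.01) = -4.97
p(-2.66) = 5.77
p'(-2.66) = -6.13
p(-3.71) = 13.13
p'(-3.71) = -7.88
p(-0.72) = -1.93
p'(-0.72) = -0.49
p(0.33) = 3.32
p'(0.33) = 13.61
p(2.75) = 308.68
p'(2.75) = 416.12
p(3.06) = 466.20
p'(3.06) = 612.25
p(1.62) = 59.93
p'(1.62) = 95.91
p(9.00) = 510575.29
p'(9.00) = 567233.87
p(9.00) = 510575.29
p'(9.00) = 567233.87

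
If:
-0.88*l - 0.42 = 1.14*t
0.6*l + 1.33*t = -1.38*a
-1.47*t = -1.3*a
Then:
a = 0.15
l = -0.65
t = 0.14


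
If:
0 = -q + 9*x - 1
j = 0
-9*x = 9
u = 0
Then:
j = 0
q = -10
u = 0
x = -1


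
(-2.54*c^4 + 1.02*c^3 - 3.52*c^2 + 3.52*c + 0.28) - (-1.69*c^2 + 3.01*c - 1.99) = -2.54*c^4 + 1.02*c^3 - 1.83*c^2 + 0.51*c + 2.27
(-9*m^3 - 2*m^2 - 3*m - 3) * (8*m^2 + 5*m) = -72*m^5 - 61*m^4 - 34*m^3 - 39*m^2 - 15*m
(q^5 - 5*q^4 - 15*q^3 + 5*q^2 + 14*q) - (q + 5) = q^5 - 5*q^4 - 15*q^3 + 5*q^2 + 13*q - 5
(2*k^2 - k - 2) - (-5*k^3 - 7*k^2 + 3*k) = 5*k^3 + 9*k^2 - 4*k - 2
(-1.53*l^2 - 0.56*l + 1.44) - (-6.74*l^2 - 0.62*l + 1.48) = 5.21*l^2 + 0.0599999999999999*l - 0.04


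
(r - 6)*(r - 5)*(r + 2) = r^3 - 9*r^2 + 8*r + 60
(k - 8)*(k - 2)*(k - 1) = k^3 - 11*k^2 + 26*k - 16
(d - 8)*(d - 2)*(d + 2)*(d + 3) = d^4 - 5*d^3 - 28*d^2 + 20*d + 96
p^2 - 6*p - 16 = (p - 8)*(p + 2)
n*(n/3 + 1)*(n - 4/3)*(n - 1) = n^4/3 + 2*n^3/9 - 17*n^2/9 + 4*n/3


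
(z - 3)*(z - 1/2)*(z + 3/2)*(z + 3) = z^4 + z^3 - 39*z^2/4 - 9*z + 27/4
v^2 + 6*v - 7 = (v - 1)*(v + 7)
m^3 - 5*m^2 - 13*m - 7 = (m - 7)*(m + 1)^2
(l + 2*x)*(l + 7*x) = l^2 + 9*l*x + 14*x^2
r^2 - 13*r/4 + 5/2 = (r - 2)*(r - 5/4)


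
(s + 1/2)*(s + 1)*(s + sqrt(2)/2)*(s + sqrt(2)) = s^4 + 3*s^3/2 + 3*sqrt(2)*s^3/2 + 3*s^2/2 + 9*sqrt(2)*s^2/4 + 3*sqrt(2)*s/4 + 3*s/2 + 1/2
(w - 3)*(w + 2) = w^2 - w - 6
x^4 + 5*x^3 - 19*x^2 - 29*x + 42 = (x - 3)*(x - 1)*(x + 2)*(x + 7)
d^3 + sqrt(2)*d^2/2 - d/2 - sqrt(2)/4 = (d - sqrt(2)/2)*(d + sqrt(2)/2)^2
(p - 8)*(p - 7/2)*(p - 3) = p^3 - 29*p^2/2 + 125*p/2 - 84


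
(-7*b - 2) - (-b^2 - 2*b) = b^2 - 5*b - 2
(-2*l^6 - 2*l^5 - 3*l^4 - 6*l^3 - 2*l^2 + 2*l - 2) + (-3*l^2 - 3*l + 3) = -2*l^6 - 2*l^5 - 3*l^4 - 6*l^3 - 5*l^2 - l + 1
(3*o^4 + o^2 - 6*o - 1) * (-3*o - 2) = -9*o^5 - 6*o^4 - 3*o^3 + 16*o^2 + 15*o + 2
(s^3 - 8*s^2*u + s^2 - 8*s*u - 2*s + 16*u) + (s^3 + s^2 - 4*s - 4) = 2*s^3 - 8*s^2*u + 2*s^2 - 8*s*u - 6*s + 16*u - 4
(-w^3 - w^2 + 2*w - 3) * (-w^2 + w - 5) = w^5 + 2*w^3 + 10*w^2 - 13*w + 15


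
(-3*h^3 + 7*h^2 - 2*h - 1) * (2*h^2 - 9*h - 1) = -6*h^5 + 41*h^4 - 64*h^3 + 9*h^2 + 11*h + 1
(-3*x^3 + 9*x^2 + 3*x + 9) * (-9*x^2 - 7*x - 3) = 27*x^5 - 60*x^4 - 81*x^3 - 129*x^2 - 72*x - 27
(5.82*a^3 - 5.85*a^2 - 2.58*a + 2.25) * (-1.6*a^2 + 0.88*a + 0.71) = -9.312*a^5 + 14.4816*a^4 + 3.1122*a^3 - 10.0239*a^2 + 0.1482*a + 1.5975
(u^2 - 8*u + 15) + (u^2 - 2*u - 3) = 2*u^2 - 10*u + 12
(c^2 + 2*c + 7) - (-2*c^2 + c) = 3*c^2 + c + 7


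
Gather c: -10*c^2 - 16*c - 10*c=-10*c^2 - 26*c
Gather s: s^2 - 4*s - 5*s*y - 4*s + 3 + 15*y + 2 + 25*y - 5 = s^2 + s*(-5*y - 8) + 40*y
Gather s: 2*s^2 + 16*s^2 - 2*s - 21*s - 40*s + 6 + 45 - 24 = 18*s^2 - 63*s + 27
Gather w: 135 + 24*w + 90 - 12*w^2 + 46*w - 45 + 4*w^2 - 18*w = -8*w^2 + 52*w + 180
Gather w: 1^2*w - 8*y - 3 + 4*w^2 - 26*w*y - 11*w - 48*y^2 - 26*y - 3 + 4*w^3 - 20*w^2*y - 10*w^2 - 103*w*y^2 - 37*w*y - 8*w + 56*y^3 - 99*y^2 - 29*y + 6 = 4*w^3 + w^2*(-20*y - 6) + w*(-103*y^2 - 63*y - 18) + 56*y^3 - 147*y^2 - 63*y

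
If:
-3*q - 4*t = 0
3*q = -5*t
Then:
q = 0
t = 0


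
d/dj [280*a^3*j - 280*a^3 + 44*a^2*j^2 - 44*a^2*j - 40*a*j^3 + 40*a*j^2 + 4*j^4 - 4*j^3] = 280*a^3 + 88*a^2*j - 44*a^2 - 120*a*j^2 + 80*a*j + 16*j^3 - 12*j^2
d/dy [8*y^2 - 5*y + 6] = 16*y - 5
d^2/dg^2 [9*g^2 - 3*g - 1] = 18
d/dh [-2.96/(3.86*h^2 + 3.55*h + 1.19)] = (22.8512*h + 10.508)/(3.86*h^2 + 3.55*h + 1.19)^2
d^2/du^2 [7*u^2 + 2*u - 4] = 14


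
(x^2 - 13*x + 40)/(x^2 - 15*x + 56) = (x - 5)/(x - 7)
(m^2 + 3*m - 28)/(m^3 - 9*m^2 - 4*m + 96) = (m + 7)/(m^2 - 5*m - 24)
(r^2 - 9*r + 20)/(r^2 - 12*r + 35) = (r - 4)/(r - 7)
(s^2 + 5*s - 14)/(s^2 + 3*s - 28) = (s - 2)/(s - 4)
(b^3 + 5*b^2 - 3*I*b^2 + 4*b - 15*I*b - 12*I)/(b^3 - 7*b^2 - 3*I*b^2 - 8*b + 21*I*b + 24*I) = (b + 4)/(b - 8)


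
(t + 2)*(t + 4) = t^2 + 6*t + 8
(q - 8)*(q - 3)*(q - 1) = q^3 - 12*q^2 + 35*q - 24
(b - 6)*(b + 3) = b^2 - 3*b - 18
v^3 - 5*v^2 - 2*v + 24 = (v - 4)*(v - 3)*(v + 2)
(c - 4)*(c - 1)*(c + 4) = c^3 - c^2 - 16*c + 16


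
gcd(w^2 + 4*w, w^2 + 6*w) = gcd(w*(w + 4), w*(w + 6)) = w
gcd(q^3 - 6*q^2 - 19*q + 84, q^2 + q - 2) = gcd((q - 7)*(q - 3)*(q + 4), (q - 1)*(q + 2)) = 1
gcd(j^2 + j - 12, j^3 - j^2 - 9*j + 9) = j - 3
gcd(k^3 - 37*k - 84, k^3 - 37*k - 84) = k^3 - 37*k - 84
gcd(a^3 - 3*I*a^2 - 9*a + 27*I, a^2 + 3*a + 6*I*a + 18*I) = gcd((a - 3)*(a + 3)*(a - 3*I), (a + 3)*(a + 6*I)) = a + 3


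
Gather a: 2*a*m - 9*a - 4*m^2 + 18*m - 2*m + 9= a*(2*m - 9) - 4*m^2 + 16*m + 9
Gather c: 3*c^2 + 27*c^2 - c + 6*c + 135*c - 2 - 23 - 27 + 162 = 30*c^2 + 140*c + 110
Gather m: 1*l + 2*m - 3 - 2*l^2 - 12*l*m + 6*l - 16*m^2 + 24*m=-2*l^2 + 7*l - 16*m^2 + m*(26 - 12*l) - 3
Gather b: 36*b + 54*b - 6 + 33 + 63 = 90*b + 90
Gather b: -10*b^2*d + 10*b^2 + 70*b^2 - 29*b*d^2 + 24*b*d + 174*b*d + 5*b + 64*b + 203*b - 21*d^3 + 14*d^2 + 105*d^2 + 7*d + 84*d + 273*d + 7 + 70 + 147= b^2*(80 - 10*d) + b*(-29*d^2 + 198*d + 272) - 21*d^3 + 119*d^2 + 364*d + 224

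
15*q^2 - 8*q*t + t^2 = (-5*q + t)*(-3*q + t)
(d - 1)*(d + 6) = d^2 + 5*d - 6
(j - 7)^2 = j^2 - 14*j + 49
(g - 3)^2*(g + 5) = g^3 - g^2 - 21*g + 45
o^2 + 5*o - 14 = (o - 2)*(o + 7)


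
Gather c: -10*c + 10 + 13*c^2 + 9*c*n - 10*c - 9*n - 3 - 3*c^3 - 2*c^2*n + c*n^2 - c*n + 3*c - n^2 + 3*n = -3*c^3 + c^2*(13 - 2*n) + c*(n^2 + 8*n - 17) - n^2 - 6*n + 7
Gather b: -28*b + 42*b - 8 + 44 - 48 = 14*b - 12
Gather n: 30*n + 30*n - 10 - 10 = 60*n - 20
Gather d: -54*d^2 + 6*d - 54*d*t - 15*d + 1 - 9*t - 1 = -54*d^2 + d*(-54*t - 9) - 9*t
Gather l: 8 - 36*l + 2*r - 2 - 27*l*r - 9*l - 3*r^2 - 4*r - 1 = l*(-27*r - 45) - 3*r^2 - 2*r + 5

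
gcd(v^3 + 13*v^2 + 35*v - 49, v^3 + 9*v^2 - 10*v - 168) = v + 7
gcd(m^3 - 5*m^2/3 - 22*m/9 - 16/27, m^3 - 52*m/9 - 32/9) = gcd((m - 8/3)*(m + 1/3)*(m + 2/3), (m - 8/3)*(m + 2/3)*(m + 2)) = m^2 - 2*m - 16/9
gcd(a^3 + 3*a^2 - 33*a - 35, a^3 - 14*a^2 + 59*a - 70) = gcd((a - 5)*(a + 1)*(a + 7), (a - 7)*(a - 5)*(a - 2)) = a - 5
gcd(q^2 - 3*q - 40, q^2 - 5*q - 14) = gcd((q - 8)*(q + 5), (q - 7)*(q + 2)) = 1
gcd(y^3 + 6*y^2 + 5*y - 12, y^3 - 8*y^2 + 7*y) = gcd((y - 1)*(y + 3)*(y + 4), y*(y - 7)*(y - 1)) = y - 1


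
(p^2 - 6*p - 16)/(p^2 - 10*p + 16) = (p + 2)/(p - 2)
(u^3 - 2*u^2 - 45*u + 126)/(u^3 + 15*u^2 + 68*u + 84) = (u^2 - 9*u + 18)/(u^2 + 8*u + 12)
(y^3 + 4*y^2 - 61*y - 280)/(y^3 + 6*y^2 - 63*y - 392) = (y + 5)/(y + 7)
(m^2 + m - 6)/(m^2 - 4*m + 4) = (m + 3)/(m - 2)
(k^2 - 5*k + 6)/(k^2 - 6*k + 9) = (k - 2)/(k - 3)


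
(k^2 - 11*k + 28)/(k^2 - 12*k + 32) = (k - 7)/(k - 8)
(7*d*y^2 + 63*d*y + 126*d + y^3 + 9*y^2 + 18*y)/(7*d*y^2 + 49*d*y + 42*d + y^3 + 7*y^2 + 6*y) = (y + 3)/(y + 1)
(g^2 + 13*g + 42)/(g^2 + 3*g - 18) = (g + 7)/(g - 3)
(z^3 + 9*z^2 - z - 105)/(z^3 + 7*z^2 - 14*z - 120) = (z^2 + 4*z - 21)/(z^2 + 2*z - 24)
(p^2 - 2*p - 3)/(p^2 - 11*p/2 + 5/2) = 2*(p^2 - 2*p - 3)/(2*p^2 - 11*p + 5)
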